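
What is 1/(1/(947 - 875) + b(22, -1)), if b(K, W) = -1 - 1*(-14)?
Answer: 72/937 ≈ 0.076841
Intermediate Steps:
b(K, W) = 13 (b(K, W) = -1 + 14 = 13)
1/(1/(947 - 875) + b(22, -1)) = 1/(1/(947 - 875) + 13) = 1/(1/72 + 13) = 1/(937/72) = 72/937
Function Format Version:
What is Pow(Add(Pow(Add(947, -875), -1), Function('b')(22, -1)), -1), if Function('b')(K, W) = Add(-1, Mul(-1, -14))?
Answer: Rational(72, 937) ≈ 0.076841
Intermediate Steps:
Function('b')(K, W) = 13 (Function('b')(K, W) = Add(-1, 14) = 13)
Pow(Add(Pow(Add(947, -875), -1), Function('b')(22, -1)), -1) = Pow(Add(Pow(Add(947, -875), -1), 13), -1) = Pow(Add(Pow(72, -1), 13), -1) = Pow(Add(Rational(1, 72), 13), -1) = Pow(Rational(937, 72), -1) = Rational(72, 937)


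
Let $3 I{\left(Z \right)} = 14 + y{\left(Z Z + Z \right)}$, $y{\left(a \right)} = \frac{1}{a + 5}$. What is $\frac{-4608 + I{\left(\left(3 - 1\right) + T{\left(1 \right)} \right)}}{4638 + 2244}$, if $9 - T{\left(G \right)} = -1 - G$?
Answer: $- \frac{286941}{428978} \approx -0.66889$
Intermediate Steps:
$T{\left(G \right)} = 10 + G$ ($T{\left(G \right)} = 9 - \left(-1 - G\right) = 9 + \left(1 + G\right) = 10 + G$)
$y{\left(a \right)} = \frac{1}{5 + a}$
$I{\left(Z \right)} = \frac{14}{3} + \frac{1}{3 \left(5 + Z + Z^{2}\right)}$ ($I{\left(Z \right)} = \frac{14 + \frac{1}{5 + \left(Z Z + Z\right)}}{3} = \frac{14 + \frac{1}{5 + \left(Z^{2} + Z\right)}}{3} = \frac{14 + \frac{1}{5 + \left(Z + Z^{2}\right)}}{3} = \frac{14 + \frac{1}{5 + Z + Z^{2}}}{3} = \frac{14}{3} + \frac{1}{3 \left(5 + Z + Z^{2}\right)}$)
$\frac{-4608 + I{\left(\left(3 - 1\right) + T{\left(1 \right)} \right)}}{4638 + 2244} = \frac{-4608 + \frac{71 + 14 \left(\left(3 - 1\right) + \left(10 + 1\right)\right) \left(1 + \left(\left(3 - 1\right) + \left(10 + 1\right)\right)\right)}{3 \left(5 + \left(\left(3 - 1\right) + \left(10 + 1\right)\right) \left(1 + \left(\left(3 - 1\right) + \left(10 + 1\right)\right)\right)\right)}}{4638 + 2244} = \frac{-4608 + \frac{71 + 14 \left(2 + 11\right) \left(1 + \left(2 + 11\right)\right)}{3 \left(5 + \left(2 + 11\right) \left(1 + \left(2 + 11\right)\right)\right)}}{6882} = \left(-4608 + \frac{71 + 14 \cdot 13 \left(1 + 13\right)}{3 \left(5 + 13 \left(1 + 13\right)\right)}\right) \frac{1}{6882} = \left(-4608 + \frac{71 + 14 \cdot 13 \cdot 14}{3 \left(5 + 13 \cdot 14\right)}\right) \frac{1}{6882} = \left(-4608 + \frac{71 + 2548}{3 \left(5 + 182\right)}\right) \frac{1}{6882} = \left(-4608 + \frac{1}{3} \cdot \frac{1}{187} \cdot 2619\right) \frac{1}{6882} = \left(-4608 + \frac{873}{187}\right) \frac{1}{6882} = \left(- \frac{860823}{187}\right) \frac{1}{6882} = - \frac{286941}{428978}$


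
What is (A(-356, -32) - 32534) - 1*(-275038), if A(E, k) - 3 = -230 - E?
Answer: 242633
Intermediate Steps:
A(E, k) = -227 - E (A(E, k) = 3 + (-230 - E) = -227 - E)
(A(-356, -32) - 32534) - 1*(-275038) = ((-227 - 1*(-356)) - 32534) - 1*(-275038) = ((-227 + 356) - 32534) + 275038 = (129 - 32534) + 275038 = -32405 + 275038 = 242633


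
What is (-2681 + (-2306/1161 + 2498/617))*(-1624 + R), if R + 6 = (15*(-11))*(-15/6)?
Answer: 4672818864635/1432674 ≈ 3.2616e+6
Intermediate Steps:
R = 813/2 (R = -6 + (15*(-11))*(-15/6) = -6 - (-2475)/6 = -6 - 165*(-5/2) = -6 + 825/2 = 813/2 ≈ 406.50)
(-2681 + (-2306/1161 + 2498/617))*(-1624 + R) = (-2681 + (-2306/1161 + 2498/617))*(-1624 + 813/2) = (-2681 + (-2306*1/1161 + 2498*(1/617)))*(-2435/2) = (-2681 + (-2306/1161 + 2498/617))*(-2435/2) = (-2681 + 1477376/716337)*(-2435/2) = -1919022121/716337*(-2435/2) = 4672818864635/1432674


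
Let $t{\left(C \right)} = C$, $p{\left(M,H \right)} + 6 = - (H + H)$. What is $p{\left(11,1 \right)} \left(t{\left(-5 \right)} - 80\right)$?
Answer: $680$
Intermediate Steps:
$p{\left(M,H \right)} = -6 - 2 H$ ($p{\left(M,H \right)} = -6 - \left(H + H\right) = -6 - 2 H$)
$p{\left(11,1 \right)} \left(t{\left(-5 \right)} - 80\right) = \left(-6 - 2\right) \left(-5 - 80\right) = \left(-6 - 2\right) \left(-85\right) = \left(-8\right) \left(-85\right) = 680$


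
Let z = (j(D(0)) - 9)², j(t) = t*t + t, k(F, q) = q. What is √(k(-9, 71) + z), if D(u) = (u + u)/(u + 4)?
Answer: 2*√38 ≈ 12.329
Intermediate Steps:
D(u) = 2*u/(4 + u) (D(u) = (2*u)/(4 + u) = 2*u/(4 + u))
j(t) = t + t² (j(t) = t² + t = t + t²)
z = 81 (z = ((2*0/(4 + 0))*(1 + 2*0/(4 + 0)) - 9)² = ((2*0/4)*(1 + 2*0/4) - 9)² = ((2*0*(¼))*(1 + 2*0*(¼)) - 9)² = (0*(1 + 0) - 9)² = (0*1 - 9)² = (0 - 9)² = (-9)² = 81)
√(k(-9, 71) + z) = √(71 + 81) = √152 = 2*√38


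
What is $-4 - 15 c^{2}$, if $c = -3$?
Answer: $-139$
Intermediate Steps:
$-4 - 15 c^{2} = -4 - 15 \left(-3\right)^{2} = -4 - 135 = -139$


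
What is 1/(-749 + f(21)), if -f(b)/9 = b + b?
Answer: -1/1127 ≈ -0.00088731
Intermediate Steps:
f(b) = -18*b (f(b) = -9*(b + b) = -18*b)
1/(-749 + f(21)) = 1/(-749 - 18*21) = 1/(-749 - 378) = 1/(-1127) = -1/1127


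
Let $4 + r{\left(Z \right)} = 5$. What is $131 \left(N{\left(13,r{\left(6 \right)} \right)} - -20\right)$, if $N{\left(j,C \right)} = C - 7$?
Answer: $1834$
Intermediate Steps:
$r{\left(Z \right)} = 1$ ($r{\left(Z \right)} = -4 + 5 = 1$)
$N{\left(j,C \right)} = -7 + C$
$131 \left(N{\left(13,r{\left(6 \right)} \right)} - -20\right) = 131 \left(\left(-7 + 1\right) - -20\right) = 131 \left(-6 + 20\right) = 131 \cdot 14 = 1834$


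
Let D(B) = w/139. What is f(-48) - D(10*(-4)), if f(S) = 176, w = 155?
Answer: 24309/139 ≈ 174.88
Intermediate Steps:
D(B) = 155/139
f(-48) - D(10*(-4)) = 176 - 1*155/139 = 176 - 155/139 = 24309/139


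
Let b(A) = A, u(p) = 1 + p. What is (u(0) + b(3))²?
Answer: 16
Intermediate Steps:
(u(0) + b(3))² = ((1 + 0) + 3)² = (1 + 3)² = 4² = 16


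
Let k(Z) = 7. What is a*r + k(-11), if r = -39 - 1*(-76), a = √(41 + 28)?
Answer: 7 + 37*√69 ≈ 314.35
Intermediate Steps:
a = √69 ≈ 8.3066
r = 37 (r = -39 + 76 = 37)
a*r + k(-11) = √69*37 + 7 = 37*√69 + 7 = 7 + 37*√69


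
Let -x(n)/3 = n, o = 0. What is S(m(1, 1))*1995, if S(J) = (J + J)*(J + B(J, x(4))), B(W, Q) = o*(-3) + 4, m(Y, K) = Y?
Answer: 19950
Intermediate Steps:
x(n) = -3*n
B(W, Q) = 4 (B(W, Q) = 0*(-3) + 4 = 0 + 4 = 4)
S(J) = 2*J*(4 + J) (S(J) = (J + J)*(J + 4) = (2*J)*(4 + J) = 2*J*(4 + J))
S(m(1, 1))*1995 = (2*1*(4 + 1))*1995 = (2*1*5)*1995 = 10*1995 = 19950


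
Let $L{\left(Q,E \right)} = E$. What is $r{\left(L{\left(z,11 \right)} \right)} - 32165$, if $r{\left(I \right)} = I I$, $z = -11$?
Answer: $-32044$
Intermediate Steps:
$r{\left(I \right)} = I^{2}$
$r{\left(L{\left(z,11 \right)} \right)} - 32165 = 11^{2} - 32165 = 121 - 32165 = -32044$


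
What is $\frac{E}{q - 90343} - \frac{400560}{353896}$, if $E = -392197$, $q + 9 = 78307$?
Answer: $\frac{16746525539}{532834665} \approx 31.429$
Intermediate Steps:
$q = 78298$ ($q = -9 + 78307 = 78298$)
$\frac{E}{q - 90343} - \frac{400560}{353896} = - \frac{392197}{78298 - 90343} - \frac{400560}{353896} = - \frac{392197}{-12045} - \frac{50070}{44237} = \left(-392197\right) \left(- \frac{1}{12045}\right) - \frac{50070}{44237} = \frac{392197}{12045} - \frac{50070}{44237} = \frac{16746525539}{532834665}$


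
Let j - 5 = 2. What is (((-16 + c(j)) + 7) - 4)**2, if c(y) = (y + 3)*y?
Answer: 3249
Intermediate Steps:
j = 7 (j = 5 + 2 = 7)
c(y) = y*(3 + y) (c(y) = (3 + y)*y = y*(3 + y))
(((-16 + c(j)) + 7) - 4)**2 = (((-16 + 7*(3 + 7)) + 7) - 4)**2 = (((-16 + 7*10) + 7) - 4)**2 = (((-16 + 70) + 7) - 4)**2 = ((54 + 7) - 4)**2 = (61 - 4)**2 = 57**2 = 3249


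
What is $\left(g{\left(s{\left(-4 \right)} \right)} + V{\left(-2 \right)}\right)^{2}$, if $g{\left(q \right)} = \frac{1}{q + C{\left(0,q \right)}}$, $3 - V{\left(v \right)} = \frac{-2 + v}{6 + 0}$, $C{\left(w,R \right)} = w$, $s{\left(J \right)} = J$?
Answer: $\frac{1681}{144} \approx 11.674$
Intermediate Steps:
$V{\left(v \right)} = \frac{10}{3} - \frac{v}{6}$ ($V{\left(v \right)} = 3 - \frac{-2 + v}{6 + 0} = 3 - \frac{-2 + v}{6} = 3 - \left(-2 + v\right) \frac{1}{6} = 3 - \left(- \frac{1}{3} + \frac{v}{6}\right) = \frac{10}{3} - \frac{v}{6}$)
$g{\left(q \right)} = \frac{1}{q}$ ($g{\left(q \right)} = \frac{1}{q + 0} = \frac{1}{q}$)
$\left(g{\left(s{\left(-4 \right)} \right)} + V{\left(-2 \right)}\right)^{2} = \left(\frac{1}{-4} + \left(\frac{10}{3} - - \frac{1}{3}\right)\right)^{2} = \left(- \frac{1}{4} + \left(\frac{10}{3} + \frac{1}{3}\right)\right)^{2} = \left(- \frac{1}{4} + \frac{11}{3}\right)^{2} = \left(\frac{41}{12}\right)^{2} = \frac{1681}{144}$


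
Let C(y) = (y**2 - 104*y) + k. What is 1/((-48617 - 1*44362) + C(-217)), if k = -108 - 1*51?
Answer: -1/23481 ≈ -4.2588e-5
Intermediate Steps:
k = -159 (k = -108 - 51 = -159)
C(y) = -159 + y**2 - 104*y (C(y) = (y**2 - 104*y) - 159 = -159 + y**2 - 104*y)
1/((-48617 - 1*44362) + C(-217)) = 1/((-48617 - 1*44362) + (-159 + (-217)**2 - 104*(-217))) = 1/((-48617 - 44362) + (-159 + 47089 + 22568)) = 1/(-92979 + 69498) = 1/(-23481) = -1/23481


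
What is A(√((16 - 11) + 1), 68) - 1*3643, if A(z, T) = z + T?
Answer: -3575 + √6 ≈ -3572.6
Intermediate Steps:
A(z, T) = T + z
A(√((16 - 11) + 1), 68) - 1*3643 = (68 + √((16 - 11) + 1)) - 1*3643 = (68 + √(5 + 1)) - 3643 = (68 + √6) - 3643 = -3575 + √6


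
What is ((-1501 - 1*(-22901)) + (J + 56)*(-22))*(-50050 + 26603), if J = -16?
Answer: -481132440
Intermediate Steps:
((-1501 - 1*(-22901)) + (J + 56)*(-22))*(-50050 + 26603) = ((-1501 - 1*(-22901)) + (-16 + 56)*(-22))*(-50050 + 26603) = ((-1501 + 22901) + 40*(-22))*(-23447) = (21400 - 880)*(-23447) = 20520*(-23447) = -481132440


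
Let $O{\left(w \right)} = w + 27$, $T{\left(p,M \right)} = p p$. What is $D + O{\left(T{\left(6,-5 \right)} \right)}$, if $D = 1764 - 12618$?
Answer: $-10791$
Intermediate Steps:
$T{\left(p,M \right)} = p^{2}$
$O{\left(w \right)} = 27 + w$
$D = -10854$ ($D = 1764 - 12618 = -10854$)
$D + O{\left(T{\left(6,-5 \right)} \right)} = -10854 + \left(27 + 6^{2}\right) = -10854 + \left(27 + 36\right) = -10854 + 63 = -10791$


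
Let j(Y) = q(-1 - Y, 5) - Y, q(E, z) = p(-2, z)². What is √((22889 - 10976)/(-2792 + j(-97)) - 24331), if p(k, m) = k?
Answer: I*√19580503566/897 ≈ 156.0*I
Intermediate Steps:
q(E, z) = 4 (q(E, z) = (-2)² = 4)
j(Y) = 4 - Y
√((22889 - 10976)/(-2792 + j(-97)) - 24331) = √((22889 - 10976)/(-2792 + (4 - 1*(-97))) - 24331) = √(11913/(-2792 + (4 + 97)) - 24331) = √(11913/(-2792 + 101) - 24331) = √(11913/(-2691) - 24331) = √(11913*(-1/2691) - 24331) = √(-3971/897 - 24331) = √(-21828878/897) = I*√19580503566/897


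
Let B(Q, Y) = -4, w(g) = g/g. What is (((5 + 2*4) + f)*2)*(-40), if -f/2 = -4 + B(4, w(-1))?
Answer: -2320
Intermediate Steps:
w(g) = 1
f = 16 (f = -2*(-4 - 4) = -2*(-8) = 16)
(((5 + 2*4) + f)*2)*(-40) = (((5 + 2*4) + 16)*2)*(-40) = (((5 + 8) + 16)*2)*(-40) = ((13 + 16)*2)*(-40) = (29*2)*(-40) = 58*(-40) = -2320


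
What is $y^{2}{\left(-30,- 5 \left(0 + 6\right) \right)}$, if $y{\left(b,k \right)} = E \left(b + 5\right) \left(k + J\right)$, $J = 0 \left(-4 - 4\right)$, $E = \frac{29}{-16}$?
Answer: $\frac{118265625}{64} \approx 1.8479 \cdot 10^{6}$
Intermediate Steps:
$E = - \frac{29}{16}$ ($E = 29 \left(- \frac{1}{16}\right) = - \frac{29}{16} \approx -1.8125$)
$J = 0$ ($J = 0 \left(-8\right) = 0$)
$y{\left(b,k \right)} = - \frac{29 k \left(5 + b\right)}{16}$ ($y{\left(b,k \right)} = - \frac{29 \left(b + 5\right) \left(k + 0\right)}{16} = - \frac{29 \left(5 + b\right) k}{16} = - \frac{29 k \left(5 + b\right)}{16}$)
$y^{2}{\left(-30,- 5 \left(0 + 6\right) \right)} = \left(\frac{29 \left(- 5 \left(0 + 6\right)\right) \left(-5 - -30\right)}{16}\right)^{2} = \left(\frac{29 \left(\left(-5\right) 6\right) \left(-5 + 30\right)}{16}\right)^{2} = \left(\frac{29}{16} \left(-30\right) 25\right)^{2} = \left(- \frac{10875}{8}\right)^{2} = \frac{118265625}{64}$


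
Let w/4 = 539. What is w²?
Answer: 4648336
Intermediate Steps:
w = 2156 (w = 4*539 = 2156)
w² = 2156² = 4648336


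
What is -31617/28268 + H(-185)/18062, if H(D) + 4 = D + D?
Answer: -26438113/23208028 ≈ -1.1392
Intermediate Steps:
H(D) = -4 + 2*D (H(D) = -4 + (D + D) = -4 + 2*D)
-31617/28268 + H(-185)/18062 = -31617/28268 + (-4 + 2*(-185))/18062 = -31617*1/28268 + (-4 - 370)*(1/18062) = -31617/28268 - 374*1/18062 = -31617/28268 - 17/821 = -26438113/23208028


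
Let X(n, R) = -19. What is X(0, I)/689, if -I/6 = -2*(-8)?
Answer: -19/689 ≈ -0.027576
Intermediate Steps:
I = -96 (I = -(-12)*(-8) = -6*16 = -96)
X(0, I)/689 = -19/689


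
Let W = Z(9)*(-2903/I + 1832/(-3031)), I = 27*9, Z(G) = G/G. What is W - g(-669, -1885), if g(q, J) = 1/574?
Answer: -758127077/60395706 ≈ -12.553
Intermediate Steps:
Z(G) = 1
g(q, J) = 1/574
I = 243
W = -9244169/736533 (W = 1*(-2903/243 + 1832/(-3031)) = 1*(-2903*1/243 + 1832*(-1/3031)) = 1*(-2903/243 - 1832/3031) = 1*(-9244169/736533) = -9244169/736533 ≈ -12.551)
W - g(-669, -1885) = -9244169/736533 - 1*1/574 = -9244169/736533 - 1/574 = -758127077/60395706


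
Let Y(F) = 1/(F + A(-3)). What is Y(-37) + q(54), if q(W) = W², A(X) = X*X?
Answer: 81647/28 ≈ 2916.0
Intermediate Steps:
A(X) = X²
Y(F) = 1/(9 + F) (Y(F) = 1/(F + (-3)²) = 1/(F + 9) = 1/(9 + F))
Y(-37) + q(54) = 1/(9 - 37) + 54² = 1/(-28) + 2916 = -1/28 + 2916 = 81647/28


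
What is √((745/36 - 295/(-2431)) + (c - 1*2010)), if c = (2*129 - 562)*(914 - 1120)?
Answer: √12900141706309/14586 ≈ 246.24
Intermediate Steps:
c = 62624 (c = (258 - 562)*(-206) = -304*(-206) = 62624)
√((745/36 - 295/(-2431)) + (c - 1*2010)) = √((745/36 - 295/(-2431)) + (62624 - 1*2010)) = √((745*(1/36) - 295*(-1/2431)) + (62624 - 2010)) = √((745/36 + 295/2431) + 60614) = √(1821715/87516 + 60614) = √(5306516539/87516) = √12900141706309/14586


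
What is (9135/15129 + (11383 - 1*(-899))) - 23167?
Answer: -18296670/1681 ≈ -10884.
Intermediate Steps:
(9135/15129 + (11383 - 1*(-899))) - 23167 = (9135*(1/15129) + (11383 + 899)) - 23167 = (1015/1681 + 12282) - 23167 = 20647057/1681 - 23167 = -18296670/1681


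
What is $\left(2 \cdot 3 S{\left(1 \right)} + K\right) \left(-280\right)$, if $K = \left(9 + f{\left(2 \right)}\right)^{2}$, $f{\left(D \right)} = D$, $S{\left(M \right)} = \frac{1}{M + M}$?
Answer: $-34720$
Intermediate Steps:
$S{\left(M \right)} = \frac{1}{2 M}$
$K = 121$ ($K = \left(9 + 2\right)^{2} = 11^{2} = 121$)
$\left(2 \cdot 3 S{\left(1 \right)} + K\right) \left(-280\right) = \left(2 \cdot 3 \frac{1}{2 \cdot 1} + 121\right) \left(-280\right) = \left(6 \cdot \frac{1}{2} \cdot 1 + 121\right) \left(-280\right) = \left(6 \cdot \frac{1}{2} + 121\right) \left(-280\right) = \left(3 + 121\right) \left(-280\right) = 124 \left(-280\right) = -34720$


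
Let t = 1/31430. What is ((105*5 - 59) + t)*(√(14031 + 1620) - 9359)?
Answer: -19582211397/4490 + 43939143*√1739/31430 ≈ -4.3030e+6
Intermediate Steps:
t = 1/31430 ≈ 3.1817e-5
((105*5 - 59) + t)*(√(14031 + 1620) - 9359) = ((105*5 - 59) + 1/31430)*(√(14031 + 1620) - 9359) = ((525 - 59) + 1/31430)*(√15651 - 9359) = (466 + 1/31430)*(3*√1739 - 9359) = 14646381*(-9359 + 3*√1739)/31430 = -19582211397/4490 + 43939143*√1739/31430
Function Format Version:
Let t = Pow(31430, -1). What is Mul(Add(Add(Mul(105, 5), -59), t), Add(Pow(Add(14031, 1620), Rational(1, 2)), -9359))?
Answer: Add(Rational(-19582211397, 4490), Mul(Rational(43939143, 31430), Pow(1739, Rational(1, 2)))) ≈ -4.3030e+6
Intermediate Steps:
t = Rational(1, 31430) ≈ 3.1817e-5
Mul(Add(Add(Mul(105, 5), -59), t), Add(Pow(Add(14031, 1620), Rational(1, 2)), -9359)) = Mul(Add(Add(Mul(105, 5), -59), Rational(1, 31430)), Add(Pow(Add(14031, 1620), Rational(1, 2)), -9359)) = Mul(Add(Add(525, -59), Rational(1, 31430)), Add(Pow(15651, Rational(1, 2)), -9359)) = Mul(Add(466, Rational(1, 31430)), Add(Mul(3, Pow(1739, Rational(1, 2))), -9359)) = Mul(Rational(14646381, 31430), Add(-9359, Mul(3, Pow(1739, Rational(1, 2))))) = Add(Rational(-19582211397, 4490), Mul(Rational(43939143, 31430), Pow(1739, Rational(1, 2))))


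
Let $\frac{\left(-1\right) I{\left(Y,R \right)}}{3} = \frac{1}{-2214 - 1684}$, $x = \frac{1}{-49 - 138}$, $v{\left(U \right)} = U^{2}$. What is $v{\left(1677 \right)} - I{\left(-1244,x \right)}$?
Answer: $\frac{10962458439}{3898} \approx 2.8123 \cdot 10^{6}$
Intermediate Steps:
$x = - \frac{1}{187}$ ($x = \frac{1}{-187} = - \frac{1}{187} \approx -0.0053476$)
$I{\left(Y,R \right)} = \frac{3}{3898}$ ($I{\left(Y,R \right)} = - \frac{3}{-2214 - 1684} = - \frac{3}{-3898} = \left(-3\right) \left(- \frac{1}{3898}\right) = \frac{3}{3898}$)
$v{\left(1677 \right)} - I{\left(-1244,x \right)} = 1677^{2} - \frac{3}{3898} = 2812329 - \frac{3}{3898} = \frac{10962458439}{3898}$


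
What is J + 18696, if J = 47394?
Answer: 66090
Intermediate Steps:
J + 18696 = 47394 + 18696 = 66090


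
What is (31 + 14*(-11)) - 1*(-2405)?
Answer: 2282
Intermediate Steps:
(31 + 14*(-11)) - 1*(-2405) = (31 - 154) + 2405 = -123 + 2405 = 2282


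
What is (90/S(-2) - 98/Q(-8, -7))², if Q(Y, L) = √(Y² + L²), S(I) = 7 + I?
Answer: 46216/113 - 3528*√113/113 ≈ 77.105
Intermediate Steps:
Q(Y, L) = √(L² + Y²)
(90/S(-2) - 98/Q(-8, -7))² = (90/(7 - 2) - 98/√((-7)² + (-8)²))² = (90/5 - 98/√(49 + 64))² = (90*(⅕) - 98*√113/113)² = (18 - 98*√113/113)²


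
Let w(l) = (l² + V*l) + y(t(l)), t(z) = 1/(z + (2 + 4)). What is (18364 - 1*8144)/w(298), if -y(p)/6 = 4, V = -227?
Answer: 5110/10567 ≈ 0.48358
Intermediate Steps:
t(z) = 1/(6 + z) (t(z) = 1/(z + 6) = 1/(6 + z))
y(p) = -24 (y(p) = -6*4 = -24)
w(l) = -24 + l² - 227*l (w(l) = (l² - 227*l) - 24 = -24 + l² - 227*l)
(18364 - 1*8144)/w(298) = (18364 - 1*8144)/(-24 + 298² - 227*298) = (18364 - 8144)/(-24 + 88804 - 67646) = 10220/21134 = 10220*(1/21134) = 5110/10567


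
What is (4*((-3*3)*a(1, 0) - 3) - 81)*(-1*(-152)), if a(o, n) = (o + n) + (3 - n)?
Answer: -36024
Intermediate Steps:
a(o, n) = 3 + o (a(o, n) = (n + o) + (3 - n) = 3 + o)
(4*((-3*3)*a(1, 0) - 3) - 81)*(-1*(-152)) = (4*((-3*3)*(3 + 1) - 3) - 81)*(-1*(-152)) = (4*(-9*4 - 3) - 81)*152 = (4*(-36 - 3) - 81)*152 = (4*(-39) - 81)*152 = (-156 - 81)*152 = -237*152 = -36024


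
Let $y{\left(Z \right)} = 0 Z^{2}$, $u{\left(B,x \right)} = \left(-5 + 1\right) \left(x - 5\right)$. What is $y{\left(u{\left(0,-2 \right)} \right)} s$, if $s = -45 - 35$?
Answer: $0$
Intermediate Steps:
$u{\left(B,x \right)} = 20 - 4 x$ ($u{\left(B,x \right)} = - 4 \left(-5 + x\right) = 20 - 4 x$)
$s = -80$
$y{\left(Z \right)} = 0$
$y{\left(u{\left(0,-2 \right)} \right)} s = 0 \left(-80\right) = 0$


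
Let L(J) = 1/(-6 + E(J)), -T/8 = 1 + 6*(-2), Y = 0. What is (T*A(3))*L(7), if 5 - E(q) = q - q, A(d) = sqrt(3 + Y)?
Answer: -88*sqrt(3) ≈ -152.42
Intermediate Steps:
A(d) = sqrt(3) (A(d) = sqrt(3 + 0) = sqrt(3))
E(q) = 5 (E(q) = 5 - (q - q) = 5 - 1*0 = 5 + 0 = 5)
T = 88 (T = -8*(1 + 6*(-2)) = -8*(1 - 12) = -8*(-11) = 88)
L(J) = -1 (L(J) = 1/(-6 + 5) = 1/(-1) = -1)
(T*A(3))*L(7) = (88*sqrt(3))*(-1) = -88*sqrt(3)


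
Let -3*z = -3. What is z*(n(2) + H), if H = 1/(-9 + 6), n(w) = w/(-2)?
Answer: -4/3 ≈ -1.3333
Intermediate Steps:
z = 1 (z = -⅓*(-3) = 1)
n(w) = -w/2 (n(w) = w*(-½) = -w/2)
H = -⅓ (H = 1/(-3) = -⅓ ≈ -0.33333)
z*(n(2) + H) = 1*(-½*2 - ⅓) = 1*(-1 - ⅓) = 1*(-4/3) = -4/3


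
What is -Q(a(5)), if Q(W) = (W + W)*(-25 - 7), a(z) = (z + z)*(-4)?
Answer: -2560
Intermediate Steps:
a(z) = -8*z (a(z) = (2*z)*(-4) = -8*z)
Q(W) = -64*W (Q(W) = (2*W)*(-32) = -64*W)
-Q(a(5)) = -(-64)*(-8*5) = -(-64)*(-40) = -1*2560 = -2560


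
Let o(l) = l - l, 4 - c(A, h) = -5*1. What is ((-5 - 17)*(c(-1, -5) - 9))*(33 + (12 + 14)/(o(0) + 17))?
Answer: 0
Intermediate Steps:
c(A, h) = 9 (c(A, h) = 4 - (-5) = 4 - 1*(-5) = 4 + 5 = 9)
o(l) = 0
((-5 - 17)*(c(-1, -5) - 9))*(33 + (12 + 14)/(o(0) + 17)) = ((-5 - 17)*(9 - 9))*(33 + (12 + 14)/(0 + 17)) = (-22*0)*(33 + 26/17) = 0*(33 + 26*(1/17)) = 0*(33 + 26/17) = 0*(587/17) = 0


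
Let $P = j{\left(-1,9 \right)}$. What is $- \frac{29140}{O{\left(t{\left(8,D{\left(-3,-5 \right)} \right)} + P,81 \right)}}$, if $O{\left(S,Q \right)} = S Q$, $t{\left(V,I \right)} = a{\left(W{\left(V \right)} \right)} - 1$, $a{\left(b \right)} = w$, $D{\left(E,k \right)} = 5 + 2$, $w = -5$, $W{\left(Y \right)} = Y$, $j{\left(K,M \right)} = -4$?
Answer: $\frac{2914}{81} \approx 35.975$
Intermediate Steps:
$P = -4$
$D{\left(E,k \right)} = 7$
$a{\left(b \right)} = -5$
$t{\left(V,I \right)} = -6$ ($t{\left(V,I \right)} = -5 - 1 = -6$)
$O{\left(S,Q \right)} = Q S$
$- \frac{29140}{O{\left(t{\left(8,D{\left(-3,-5 \right)} \right)} + P,81 \right)}} = - \frac{29140}{81 \left(-6 - 4\right)} = - \frac{29140}{81 \left(-10\right)} = - \frac{29140}{-810} = \left(-29140\right) \left(- \frac{1}{810}\right) = \frac{2914}{81}$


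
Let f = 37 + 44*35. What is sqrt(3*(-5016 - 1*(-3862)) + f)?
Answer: I*sqrt(1885) ≈ 43.417*I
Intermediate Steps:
f = 1577 (f = 37 + 1540 = 1577)
sqrt(3*(-5016 - 1*(-3862)) + f) = sqrt(3*(-5016 - 1*(-3862)) + 1577) = sqrt(3*(-5016 + 3862) + 1577) = sqrt(3*(-1154) + 1577) = sqrt(-3462 + 1577) = sqrt(-1885) = I*sqrt(1885)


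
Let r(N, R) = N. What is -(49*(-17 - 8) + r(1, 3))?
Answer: 1224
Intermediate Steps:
-(49*(-17 - 8) + r(1, 3)) = -(49*(-17 - 8) + 1) = -(49*(-25) + 1) = -(-1225 + 1) = -1*(-1224) = 1224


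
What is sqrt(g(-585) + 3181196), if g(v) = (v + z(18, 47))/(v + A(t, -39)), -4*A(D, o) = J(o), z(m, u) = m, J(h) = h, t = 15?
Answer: 2*sqrt(467865798374)/767 ≈ 1783.6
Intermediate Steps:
A(D, o) = -o/4
g(v) = (18 + v)/(39/4 + v) (g(v) = (v + 18)/(v - 1/4*(-39)) = (18 + v)/(v + 39/4) = (18 + v)/(39/4 + v))
sqrt(g(-585) + 3181196) = sqrt(4*(18 - 585)/(39 + 4*(-585)) + 3181196) = sqrt(4*(-567)/(39 - 2340) + 3181196) = sqrt(4*(-567)/(-2301) + 3181196) = sqrt(4*(-1/2301)*(-567) + 3181196) = sqrt(756/767 + 3181196) = sqrt(2439978088/767) = 2*sqrt(467865798374)/767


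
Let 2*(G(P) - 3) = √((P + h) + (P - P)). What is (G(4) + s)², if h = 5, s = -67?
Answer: 15625/4 ≈ 3906.3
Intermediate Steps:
G(P) = 3 + √(5 + P)/2 (G(P) = 3 + √((P + 5) + (P - P))/2 = 3 + √((5 + P) + 0)/2 = 3 + √(5 + P)/2)
(G(4) + s)² = ((3 + √(5 + 4)/2) - 67)² = ((3 + √9/2) - 67)² = ((3 + (½)*3) - 67)² = ((3 + 3/2) - 67)² = (9/2 - 67)² = (-125/2)² = 15625/4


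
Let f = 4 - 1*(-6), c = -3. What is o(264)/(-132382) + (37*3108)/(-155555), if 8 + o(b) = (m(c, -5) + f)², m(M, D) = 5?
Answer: -15257155907/20592682010 ≈ -0.74090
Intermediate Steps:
f = 10 (f = 4 + 6 = 10)
o(b) = 217 (o(b) = -8 + (5 + 10)² = -8 + 15² = -8 + 225 = 217)
o(264)/(-132382) + (37*3108)/(-155555) = 217/(-132382) + (37*3108)/(-155555) = 217*(-1/132382) + 114996*(-1/155555) = -217/132382 - 114996/155555 = -15257155907/20592682010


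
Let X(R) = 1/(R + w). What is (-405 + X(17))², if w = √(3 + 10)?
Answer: 6245484091/38088 + 111763*√13/38088 ≈ 1.6399e+5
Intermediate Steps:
w = √13 ≈ 3.6056
X(R) = 1/(R + √13)
(-405 + X(17))² = (-405 + 1/(17 + √13))²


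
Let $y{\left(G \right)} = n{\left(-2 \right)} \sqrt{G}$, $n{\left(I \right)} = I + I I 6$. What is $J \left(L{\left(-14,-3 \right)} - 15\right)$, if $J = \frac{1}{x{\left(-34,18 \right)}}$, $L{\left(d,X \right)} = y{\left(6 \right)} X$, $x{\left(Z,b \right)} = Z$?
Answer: $\frac{15}{34} + \frac{33 \sqrt{6}}{17} \approx 5.1961$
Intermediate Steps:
$n{\left(I \right)} = I + 6 I^{2}$ ($n{\left(I \right)} = I + I 6 I = I + 6 I^{2}$)
$y{\left(G \right)} = 22 \sqrt{G}$ ($y{\left(G \right)} = - 2 \left(1 + 6 \left(-2\right)\right) \sqrt{G} = - 2 \left(1 - 12\right) \sqrt{G} = \left(-2\right) \left(-11\right) \sqrt{G} = 22 \sqrt{G}$)
$L{\left(d,X \right)} = 22 X \sqrt{6}$ ($L{\left(d,X \right)} = 22 \sqrt{6} X = 22 X \sqrt{6}$)
$J = - \frac{1}{34}$ ($J = \frac{1}{-34} = - \frac{1}{34} \approx -0.029412$)
$J \left(L{\left(-14,-3 \right)} - 15\right) = - \frac{22 \left(-3\right) \sqrt{6} - 15}{34} = - \frac{- 66 \sqrt{6} - 15}{34} = - \frac{-15 - 66 \sqrt{6}}{34} = \frac{15}{34} + \frac{33 \sqrt{6}}{17}$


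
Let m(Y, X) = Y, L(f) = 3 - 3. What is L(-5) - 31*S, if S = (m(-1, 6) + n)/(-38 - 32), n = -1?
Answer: -31/35 ≈ -0.88571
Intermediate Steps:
L(f) = 0
S = 1/35 (S = (-1 - 1)/(-38 - 32) = -2/(-70) = -2*(-1/70) = 1/35 ≈ 0.028571)
L(-5) - 31*S = 0 - 31*1/35 = 0 - 31/35 = -31/35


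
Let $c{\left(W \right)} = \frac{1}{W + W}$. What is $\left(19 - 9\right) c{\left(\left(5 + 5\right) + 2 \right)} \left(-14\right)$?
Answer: $- \frac{35}{6} \approx -5.8333$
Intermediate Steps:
$c{\left(W \right)} = \frac{1}{2 W}$
$\left(19 - 9\right) c{\left(\left(5 + 5\right) + 2 \right)} \left(-14\right) = \left(19 - 9\right) \frac{1}{2 \left(\left(5 + 5\right) + 2\right)} \left(-14\right) = 10 \frac{1}{2 \left(10 + 2\right)} \left(-14\right) = 10 \frac{1}{2 \cdot 12} \left(-14\right) = 10 \cdot \frac{1}{2} \cdot \frac{1}{12} \left(-14\right) = 10 \cdot \frac{1}{24} \left(-14\right) = \frac{5}{12} \left(-14\right) = - \frac{35}{6}$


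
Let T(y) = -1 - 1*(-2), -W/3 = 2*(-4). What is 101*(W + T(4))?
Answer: 2525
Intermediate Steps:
W = 24 (W = -6*(-4) = -3*(-8) = 24)
T(y) = 1 (T(y) = -1 + 2 = 1)
101*(W + T(4)) = 101*(24 + 1) = 101*25 = 2525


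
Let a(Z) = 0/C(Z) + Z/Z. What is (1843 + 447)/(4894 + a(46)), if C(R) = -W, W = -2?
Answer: 458/979 ≈ 0.46782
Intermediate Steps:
C(R) = 2 (C(R) = -1*(-2) = 2)
a(Z) = 1 (a(Z) = 0/2 + Z/Z = 0*(½) + 1 = 0 + 1 = 1)
(1843 + 447)/(4894 + a(46)) = (1843 + 447)/(4894 + 1) = 2290/4895 = 2290*(1/4895) = 458/979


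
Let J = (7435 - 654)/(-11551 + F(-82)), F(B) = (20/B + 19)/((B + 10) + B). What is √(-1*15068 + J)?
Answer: I*√80154888113134979274/72933783 ≈ 122.75*I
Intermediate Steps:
F(B) = (19 + 20/B)/(10 + 2*B) (F(B) = (19 + 20/B)/((10 + B) + B) = (19 + 20/B)/(10 + 2*B))
J = -42815234/72933783 (J = (7435 - 654)/(-11551 + (½)*(20 + 19*(-82))/(-82*(5 - 82))) = 6781/(-11551 + (½)*(-1/82)*(20 - 1558)/(-77)) = 6781/(-11551 + (½)*(-1/82)*(-1/77)*(-1538)) = 6781/(-11551 - 769/6314) = 6781/(-72933783/6314) = 6781*(-6314/72933783) = -42815234/72933783 ≈ -0.58704)
√(-1*15068 + J) = √(-1*15068 - 42815234/72933783) = √(-15068 - 42815234/72933783) = √(-1099009057478/72933783) = I*√80154888113134979274/72933783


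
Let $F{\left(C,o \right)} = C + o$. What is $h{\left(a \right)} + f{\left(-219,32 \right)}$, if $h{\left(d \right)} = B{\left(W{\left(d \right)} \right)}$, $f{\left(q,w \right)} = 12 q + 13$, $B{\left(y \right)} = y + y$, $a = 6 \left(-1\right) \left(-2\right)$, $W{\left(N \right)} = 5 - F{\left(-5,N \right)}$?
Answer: $-2619$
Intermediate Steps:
$W{\left(N \right)} = 10 - N$ ($W{\left(N \right)} = 5 - \left(-5 + N\right) = 10 - N$)
$a = 12$ ($a = \left(-6\right) \left(-2\right) = 12$)
$B{\left(y \right)} = 2 y$
$f{\left(q,w \right)} = 13 + 12 q$
$h{\left(d \right)} = 20 - 2 d$ ($h{\left(d \right)} = 2 \left(10 - d\right) = 20 - 2 d$)
$h{\left(a \right)} + f{\left(-219,32 \right)} = \left(20 - 24\right) + \left(13 + 12 \left(-219\right)\right) = \left(20 - 24\right) + \left(13 - 2628\right) = -4 - 2615 = -2619$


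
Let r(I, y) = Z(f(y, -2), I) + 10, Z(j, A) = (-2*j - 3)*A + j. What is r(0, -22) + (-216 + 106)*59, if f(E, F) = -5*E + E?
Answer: -6392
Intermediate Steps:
f(E, F) = -4*E
Z(j, A) = j + A*(-3 - 2*j) (Z(j, A) = (-3 - 2*j)*A + j = A*(-3 - 2*j) + j = j + A*(-3 - 2*j))
r(I, y) = 10 - 4*y - 3*I + 8*I*y (r(I, y) = (-4*y - 3*I - 2*I*(-4*y)) + 10 = (-4*y - 3*I + 8*I*y) + 10 = 10 - 4*y - 3*I + 8*I*y)
r(0, -22) + (-216 + 106)*59 = (10 - 4*(-22) - 3*0 + 8*0*(-22)) + (-216 + 106)*59 = (10 + 88 + 0 + 0) - 110*59 = 98 - 6490 = -6392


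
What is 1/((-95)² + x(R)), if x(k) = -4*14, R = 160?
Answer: 1/8969 ≈ 0.00011150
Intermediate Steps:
x(k) = -56
1/((-95)² + x(R)) = 1/((-95)² - 56) = 1/(9025 - 56) = 1/8969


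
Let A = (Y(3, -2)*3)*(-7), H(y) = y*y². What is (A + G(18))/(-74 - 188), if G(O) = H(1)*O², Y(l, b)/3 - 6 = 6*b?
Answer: -351/131 ≈ -2.6794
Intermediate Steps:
Y(l, b) = 18 + 18*b (Y(l, b) = 18 + 3*(6*b) = 18 + 18*b)
H(y) = y³
G(O) = O² (G(O) = 1³*O² = 1*O² = O²)
A = 378 (A = ((18 + 18*(-2))*3)*(-7) = ((18 - 36)*3)*(-7) = -18*3*(-7) = -54*(-7) = 378)
(A + G(18))/(-74 - 188) = (378 + 18²)/(-74 - 188) = (378 + 324)/(-262) = 702*(-1/262) = -351/131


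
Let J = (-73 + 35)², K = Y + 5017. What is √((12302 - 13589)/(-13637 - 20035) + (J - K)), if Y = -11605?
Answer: √252965381182/5612 ≈ 89.622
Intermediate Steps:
K = -6588 (K = -11605 + 5017 = -6588)
J = 1444 (J = (-38)² = 1444)
√((12302 - 13589)/(-13637 - 20035) + (J - K)) = √((12302 - 13589)/(-13637 - 20035) + (1444 - 1*(-6588))) = √(-1287/(-33672) + (1444 + 6588)) = √(-1287*(-1/33672) + 8032) = √(429/11224 + 8032) = √(90151597/11224) = √252965381182/5612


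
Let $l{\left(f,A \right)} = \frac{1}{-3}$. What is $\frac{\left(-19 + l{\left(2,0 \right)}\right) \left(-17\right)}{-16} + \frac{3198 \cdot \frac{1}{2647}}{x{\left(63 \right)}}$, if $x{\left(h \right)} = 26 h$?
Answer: $- \frac{3044823}{148232} \approx -20.541$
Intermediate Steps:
$l{\left(f,A \right)} = - \frac{1}{3}$
$\frac{\left(-19 + l{\left(2,0 \right)}\right) \left(-17\right)}{-16} + \frac{3198 \cdot \frac{1}{2647}}{x{\left(63 \right)}} = \frac{\left(-19 - \frac{1}{3}\right) \left(-17\right)}{-16} + \frac{3198 \cdot \frac{1}{2647}}{26 \cdot 63} = \left(- \frac{58}{3}\right) \left(-17\right) \left(- \frac{1}{16}\right) + \frac{3198 \cdot \frac{1}{2647}}{1638} = \frac{986}{3} \left(- \frac{1}{16}\right) + \frac{3198}{2647} \cdot \frac{1}{1638} = - \frac{493}{24} + \frac{41}{55587} = - \frac{3044823}{148232}$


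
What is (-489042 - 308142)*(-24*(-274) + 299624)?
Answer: -244097740800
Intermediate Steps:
(-489042 - 308142)*(-24*(-274) + 299624) = -797184*(6576 + 299624) = -797184*306200 = -244097740800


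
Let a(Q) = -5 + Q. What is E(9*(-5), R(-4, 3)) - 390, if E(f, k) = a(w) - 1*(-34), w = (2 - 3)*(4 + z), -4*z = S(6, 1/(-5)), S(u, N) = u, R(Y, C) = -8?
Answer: -727/2 ≈ -363.50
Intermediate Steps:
z = -3/2 (z = -¼*6 = -3/2 ≈ -1.5000)
w = -5/2 (w = (2 - 3)*(4 - 3/2) = -1*5/2 = -5/2 ≈ -2.5000)
E(f, k) = 53/2 (E(f, k) = (-5 - 5/2) - 1*(-34) = -15/2 + 34 = 53/2)
E(9*(-5), R(-4, 3)) - 390 = 53/2 - 390 = -727/2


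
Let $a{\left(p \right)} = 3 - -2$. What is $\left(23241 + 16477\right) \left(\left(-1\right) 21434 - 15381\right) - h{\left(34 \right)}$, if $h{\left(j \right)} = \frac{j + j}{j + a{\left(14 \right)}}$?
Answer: $- \frac{57026508698}{39} \approx -1.4622 \cdot 10^{9}$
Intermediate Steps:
$a{\left(p \right)} = 5$ ($a{\left(p \right)} = 3 + 2 = 5$)
$h{\left(j \right)} = \frac{2 j}{5 + j}$ ($h{\left(j \right)} = \frac{j + j}{j + 5} = \frac{2 j}{5 + j}$)
$\left(23241 + 16477\right) \left(\left(-1\right) 21434 - 15381\right) - h{\left(34 \right)} = \left(23241 + 16477\right) \left(\left(-1\right) 21434 - 15381\right) - 2 \cdot 34 \frac{1}{5 + 34} = 39718 \left(-21434 - 15381\right) - 2 \cdot 34 \cdot \frac{1}{39} = 39718 \left(-36815\right) - 2 \cdot 34 \cdot \frac{1}{39} = -1462218170 - \frac{68}{39} = - \frac{57026508698}{39}$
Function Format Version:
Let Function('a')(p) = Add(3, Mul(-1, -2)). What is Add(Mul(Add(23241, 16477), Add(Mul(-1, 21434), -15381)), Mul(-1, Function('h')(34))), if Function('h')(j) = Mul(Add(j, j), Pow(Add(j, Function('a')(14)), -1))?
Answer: Rational(-57026508698, 39) ≈ -1.4622e+9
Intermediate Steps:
Function('a')(p) = 5 (Function('a')(p) = Add(3, 2) = 5)
Function('h')(j) = Mul(2, j, Pow(Add(5, j), -1)) (Function('h')(j) = Mul(Add(j, j), Pow(Add(j, 5), -1)) = Mul(Mul(2, j), Pow(Add(5, j), -1)) = Mul(2, j, Pow(Add(5, j), -1)))
Add(Mul(Add(23241, 16477), Add(Mul(-1, 21434), -15381)), Mul(-1, Function('h')(34))) = Add(Mul(Add(23241, 16477), Add(Mul(-1, 21434), -15381)), Mul(-1, Mul(2, 34, Pow(Add(5, 34), -1)))) = Add(Mul(39718, Add(-21434, -15381)), Mul(-1, Mul(2, 34, Pow(39, -1)))) = Add(Mul(39718, -36815), Mul(-1, Mul(2, 34, Rational(1, 39)))) = Add(-1462218170, Mul(-1, Rational(68, 39))) = Add(-1462218170, Rational(-68, 39)) = Rational(-57026508698, 39)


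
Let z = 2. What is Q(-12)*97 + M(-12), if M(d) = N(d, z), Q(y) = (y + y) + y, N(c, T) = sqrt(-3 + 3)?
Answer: -3492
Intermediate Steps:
N(c, T) = 0 (N(c, T) = sqrt(0) = 0)
Q(y) = 3*y (Q(y) = 2*y + y = 3*y)
M(d) = 0
Q(-12)*97 + M(-12) = (3*(-12))*97 + 0 = -36*97 + 0 = -3492 + 0 = -3492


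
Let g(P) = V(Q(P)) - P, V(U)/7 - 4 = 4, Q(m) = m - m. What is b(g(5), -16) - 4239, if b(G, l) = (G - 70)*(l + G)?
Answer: -4904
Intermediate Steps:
Q(m) = 0
V(U) = 56 (V(U) = 28 + 7*4 = 28 + 28 = 56)
g(P) = 56 - P
b(G, l) = (-70 + G)*(G + l)
b(g(5), -16) - 4239 = ((56 - 1*5)² - 70*(56 - 1*5) - 70*(-16) + (56 - 1*5)*(-16)) - 4239 = ((56 - 5)² - 70*(56 - 5) + 1120 + (56 - 5)*(-16)) - 4239 = (51² - 70*51 + 1120 + 51*(-16)) - 4239 = (2601 - 3570 + 1120 - 816) - 4239 = -665 - 4239 = -4904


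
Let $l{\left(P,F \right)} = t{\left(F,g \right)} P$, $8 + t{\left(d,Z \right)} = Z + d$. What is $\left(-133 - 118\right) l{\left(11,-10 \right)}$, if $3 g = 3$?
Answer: $46937$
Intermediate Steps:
$g = 1$ ($g = \frac{1}{3} \cdot 3 = 1$)
$t{\left(d,Z \right)} = -8 + Z + d$ ($t{\left(d,Z \right)} = -8 + \left(Z + d\right) = -8 + Z + d$)
$l{\left(P,F \right)} = P \left(-7 + F\right)$ ($l{\left(P,F \right)} = \left(-8 + 1 + F\right) P = \left(-7 + F\right) P = P \left(-7 + F\right)$)
$\left(-133 - 118\right) l{\left(11,-10 \right)} = \left(-133 - 118\right) 11 \left(-7 - 10\right) = - 251 \cdot 11 \left(-17\right) = \left(-251\right) \left(-187\right) = 46937$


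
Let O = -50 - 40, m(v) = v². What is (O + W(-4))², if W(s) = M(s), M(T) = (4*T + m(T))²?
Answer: 8100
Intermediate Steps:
M(T) = (T² + 4*T)² (M(T) = (4*T + T²)² = (T² + 4*T)²)
W(s) = s²*(4 + s)²
O = -90
(O + W(-4))² = (-90 + (-4)²*(4 - 4)²)² = (-90 + 16*0²)² = (-90 + 16*0)² = (-90 + 0)² = (-90)² = 8100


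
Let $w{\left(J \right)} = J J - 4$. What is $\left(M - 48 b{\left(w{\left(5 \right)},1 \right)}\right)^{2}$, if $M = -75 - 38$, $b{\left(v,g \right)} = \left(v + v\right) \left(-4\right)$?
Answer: $63218401$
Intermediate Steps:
$w{\left(J \right)} = -4 + J^{2}$ ($w{\left(J \right)} = J^{2} - 4 = -4 + J^{2}$)
$b{\left(v,g \right)} = - 8 v$ ($b{\left(v,g \right)} = 2 v \left(-4\right) = - 8 v$)
$M = -113$ ($M = -75 - 38 = -113$)
$\left(M - 48 b{\left(w{\left(5 \right)},1 \right)}\right)^{2} = \left(-113 - 48 \left(- 8 \left(-4 + 5^{2}\right)\right)\right)^{2} = \left(-113 - 48 \left(- 8 \left(-4 + 25\right)\right)\right)^{2} = \left(-113 - 48 \left(\left(-8\right) 21\right)\right)^{2} = \left(-113 - -8064\right)^{2} = \left(-113 + 8064\right)^{2} = 7951^{2} = 63218401$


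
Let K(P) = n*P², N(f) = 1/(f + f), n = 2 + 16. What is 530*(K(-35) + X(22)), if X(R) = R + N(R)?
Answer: 257359785/22 ≈ 1.1698e+7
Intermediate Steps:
n = 18
N(f) = 1/(2*f)
X(R) = R + 1/(2*R)
K(P) = 18*P²
530*(K(-35) + X(22)) = 530*(18*(-35)² + (22 + (½)/22)) = 530*(18*1225 + (22 + (½)*(1/22))) = 530*(22050 + (22 + 1/44)) = 530*(22050 + 969/44) = 530*(971169/44) = 257359785/22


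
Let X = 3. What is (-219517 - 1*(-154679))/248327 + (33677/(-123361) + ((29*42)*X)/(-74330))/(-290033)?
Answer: -12316552310257171158/47172113529368486845 ≈ -0.26110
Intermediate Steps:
(-219517 - 1*(-154679))/248327 + (33677/(-123361) + ((29*42)*X)/(-74330))/(-290033) = (-219517 - 1*(-154679))/248327 + (33677/(-123361) + ((29*42)*3)/(-74330))/(-290033) = (-219517 + 154679)*(1/248327) + (33677*(-1/123361) + (1218*3)*(-1/74330))*(-1/290033) = -64838*1/248327 + (-4811/17623 + 3654*(-1/74330))*(-1/290033) = -64838/248327 + (-4811/17623 - 1827/37165)*(-1/290033) = -64838/248327 - 210998036/654958795*(-1/290033) = -64838/248327 + 210998036/189959664190235 = -12316552310257171158/47172113529368486845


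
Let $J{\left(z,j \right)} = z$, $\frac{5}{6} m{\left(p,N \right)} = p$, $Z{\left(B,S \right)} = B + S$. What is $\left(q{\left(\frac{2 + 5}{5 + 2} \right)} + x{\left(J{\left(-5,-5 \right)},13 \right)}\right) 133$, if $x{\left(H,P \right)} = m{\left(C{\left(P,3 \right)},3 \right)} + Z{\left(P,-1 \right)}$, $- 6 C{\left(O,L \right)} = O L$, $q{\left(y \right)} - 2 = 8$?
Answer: $\frac{9443}{5} \approx 1888.6$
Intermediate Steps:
$q{\left(y \right)} = 10$ ($q{\left(y \right)} = 2 + 8 = 10$)
$C{\left(O,L \right)} = - \frac{L O}{6}$ ($C{\left(O,L \right)} = - \frac{O L}{6} = - \frac{L O}{6}$)
$m{\left(p,N \right)} = \frac{6 p}{5}$
$x{\left(H,P \right)} = -1 + \frac{2 P}{5}$ ($x{\left(H,P \right)} = \frac{6 \left(\left(- \frac{1}{6}\right) 3 P\right)}{5} + \left(P - 1\right) = \frac{6 \left(- \frac{P}{2}\right)}{5} + \left(-1 + P\right) = - \frac{3 P}{5} + \left(-1 + P\right) = -1 + \frac{2 P}{5}$)
$\left(q{\left(\frac{2 + 5}{5 + 2} \right)} + x{\left(J{\left(-5,-5 \right)},13 \right)}\right) 133 = \left(10 + \left(-1 + \frac{2}{5} \cdot 13\right)\right) 133 = \left(10 + \left(-1 + \frac{26}{5}\right)\right) 133 = \left(10 + \frac{21}{5}\right) 133 = \frac{71}{5} \cdot 133 = \frac{9443}{5}$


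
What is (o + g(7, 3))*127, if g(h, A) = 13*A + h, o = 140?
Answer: 23622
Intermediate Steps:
g(h, A) = h + 13*A
(o + g(7, 3))*127 = (140 + (7 + 13*3))*127 = (140 + (7 + 39))*127 = (140 + 46)*127 = 186*127 = 23622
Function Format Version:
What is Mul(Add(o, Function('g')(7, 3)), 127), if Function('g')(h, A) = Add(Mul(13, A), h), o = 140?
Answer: 23622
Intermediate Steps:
Function('g')(h, A) = Add(h, Mul(13, A))
Mul(Add(o, Function('g')(7, 3)), 127) = Mul(Add(140, Add(7, Mul(13, 3))), 127) = Mul(Add(140, Add(7, 39)), 127) = Mul(Add(140, 46), 127) = Mul(186, 127) = 23622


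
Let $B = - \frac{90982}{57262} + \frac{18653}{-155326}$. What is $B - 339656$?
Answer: $- \frac{1510504944314245}{4447138706} \approx -3.3966 \cdot 10^{5}$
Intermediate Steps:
$B = - \frac{7599989109}{4447138706}$ ($B = \left(-90982\right) \frac{1}{57262} + 18653 \left(- \frac{1}{155326}\right) = - \frac{45491}{28631} - \frac{18653}{155326} = - \frac{7599989109}{4447138706} \approx -1.709$)
$B - 339656 = - \frac{7599989109}{4447138706} - 339656 = - \frac{1510504944314245}{4447138706}$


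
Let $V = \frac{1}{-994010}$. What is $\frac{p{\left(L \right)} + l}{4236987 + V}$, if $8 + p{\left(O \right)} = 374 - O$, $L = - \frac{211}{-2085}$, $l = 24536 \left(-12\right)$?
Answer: $- \frac{121891037070442}{1756240305761373} \approx -0.069404$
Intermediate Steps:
$l = -294432$
$V = - \frac{1}{994010} \approx -1.006 \cdot 10^{-6}$
$L = \frac{211}{2085}$ ($L = \left(-211\right) \left(- \frac{1}{2085}\right) = \frac{211}{2085} \approx 0.1012$)
$p{\left(O \right)} = 366 - O$ ($p{\left(O \right)} = -8 - \left(-374 + O\right) = 366 - O$)
$\frac{p{\left(L \right)} + l}{4236987 + V} = \frac{\left(366 - \frac{211}{2085}\right) - 294432}{4236987 - \frac{1}{994010}} = \frac{\left(366 - \frac{211}{2085}\right) - 294432}{\frac{4211607447869}{994010}} = \left(\frac{762899}{2085} - 294432\right) \frac{994010}{4211607447869} = \left(- \frac{613127821}{2085}\right) \frac{994010}{4211607447869} = - \frac{121891037070442}{1756240305761373}$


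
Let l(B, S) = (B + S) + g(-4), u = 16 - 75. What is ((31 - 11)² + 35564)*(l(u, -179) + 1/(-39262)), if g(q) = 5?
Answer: -164500181154/19631 ≈ -8.3796e+6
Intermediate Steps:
u = -59
l(B, S) = 5 + B + S (l(B, S) = (B + S) + 5 = 5 + B + S)
((31 - 11)² + 35564)*(l(u, -179) + 1/(-39262)) = ((31 - 11)² + 35564)*((5 - 59 - 179) + 1/(-39262)) = (20² + 35564)*(-233 - 1/39262) = (400 + 35564)*(-9148047/39262) = 35964*(-9148047/39262) = -164500181154/19631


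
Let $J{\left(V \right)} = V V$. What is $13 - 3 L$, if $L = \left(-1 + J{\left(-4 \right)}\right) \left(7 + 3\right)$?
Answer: $-437$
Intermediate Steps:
$J{\left(V \right)} = V^{2}$
$L = 150$ ($L = \left(-1 + \left(-4\right)^{2}\right) \left(7 + 3\right) = \left(-1 + 16\right) 10 = 15 \cdot 10 = 150$)
$13 - 3 L = 13 - 450 = -437$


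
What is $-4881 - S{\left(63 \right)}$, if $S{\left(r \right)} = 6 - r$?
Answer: $-4824$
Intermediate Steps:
$-4881 - S{\left(63 \right)} = -4881 - \left(6 - 63\right) = -4881 - -57 = -4881 + 57 = -4824$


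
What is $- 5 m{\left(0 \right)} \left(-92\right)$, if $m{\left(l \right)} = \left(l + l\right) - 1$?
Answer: $-460$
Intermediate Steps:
$m{\left(l \right)} = -1 + 2 l$ ($m{\left(l \right)} = 2 l - 1 = -1 + 2 l$)
$- 5 m{\left(0 \right)} \left(-92\right) = - 5 \left(-1 + 2 \cdot 0\right) \left(-92\right) = - 5 \left(-1 + 0\right) \left(-92\right) = \left(-5\right) \left(-1\right) \left(-92\right) = 5 \left(-92\right) = -460$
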